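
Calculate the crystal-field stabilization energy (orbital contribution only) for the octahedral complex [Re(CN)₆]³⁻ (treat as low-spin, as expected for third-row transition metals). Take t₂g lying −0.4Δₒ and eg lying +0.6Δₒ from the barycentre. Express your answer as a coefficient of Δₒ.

-1.6 Δₒ

Each CN⁻ contributes -1; 6 × (-1) = -6. With overall charge -3, Re is in the +3 oxidation state.
Re sits in group 7; removing 3 electrons leaves Re³⁺ with 7 − 3 = 4 d electrons.
Configuration: t₂g⁴ eg⁰.
CFSE = 4(-0.4Δₒ) + 0(0.6Δₒ) = -1.6Δₒ + 0.0Δₒ = -1.6Δₒ.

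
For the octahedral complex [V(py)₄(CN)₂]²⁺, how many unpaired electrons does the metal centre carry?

Ligand charges: 4×(+0) from py and 2×(-1) from CN⁻ sum to -2; with overall charge +2, V is +4.
V is in group 5, so V⁴⁺ is d¹ (5 − 4 = 1).
Configuration: t2g^1 e_g^0, giving 1 unpaired electron.

1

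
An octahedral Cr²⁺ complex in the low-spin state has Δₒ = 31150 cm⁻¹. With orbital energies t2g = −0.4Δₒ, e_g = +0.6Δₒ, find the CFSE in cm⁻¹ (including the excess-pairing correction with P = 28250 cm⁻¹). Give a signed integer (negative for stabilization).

-21590

Cr²⁺: group 6, so d-count = 6 − 2 = 4.
The d⁴ electrons fill as t2g^4 e_g^0.
The orbital stabilization is -1.6Δₒ = -1.6 × 31150 = -49840 cm⁻¹.
High-spin d⁴ would be t2g^3 e_g^1 with 0 pairs; low-spin has 1, so 1 excess pair costs +1P = +28250 cm⁻¹.
Overall CFSE = -49840 + 28250 = -21590 cm⁻¹.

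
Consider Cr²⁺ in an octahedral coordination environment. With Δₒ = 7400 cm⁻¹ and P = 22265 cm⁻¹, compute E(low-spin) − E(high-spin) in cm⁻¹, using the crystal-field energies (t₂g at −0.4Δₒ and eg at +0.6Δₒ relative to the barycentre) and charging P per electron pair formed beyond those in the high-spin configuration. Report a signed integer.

Group 6 minus oxidation state +2 gives a d⁴ configuration for Cr²⁺.
High-spin: t₂g³ eg¹, CFSE = -0.6Δₒ = -4440 cm⁻¹.
For low-spin the configuration is t₂g⁴ eg⁰: orbital energy -1.6 × 7400 = -11840 cm⁻¹, and 1 additional pair relative to high-spin adds 22265 cm⁻¹, giving 10425 cm⁻¹.
The difference is 10425 − (-4440) = 14865 cm⁻¹, so high-spin lies lower.

14865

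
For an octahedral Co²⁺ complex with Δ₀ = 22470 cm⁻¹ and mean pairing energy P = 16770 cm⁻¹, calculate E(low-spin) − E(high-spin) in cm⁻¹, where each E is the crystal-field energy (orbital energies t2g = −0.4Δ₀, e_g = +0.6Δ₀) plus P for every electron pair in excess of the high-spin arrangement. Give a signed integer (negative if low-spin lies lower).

Co is in group 9, so Co²⁺ is d⁷ (9 − 2 = 7).
High-spin d⁷ fills as t2g^5 e_g^2 with CFSE 5(−0.4) + 2(+0.6) = -0.8Δ₀ = -17976 cm⁻¹.
Low-spin t2g^6 e_g^1 gives -1.8Δ₀ = -40446 cm⁻¹, but forming 1 extra pair costs 1P = 16770 cm⁻¹, so E(LS) = -40446 + 16770 = -23676 cm⁻¹.
E(LS) − E(HS) = -23676 − (-17976) = -5700 cm⁻¹.

-5700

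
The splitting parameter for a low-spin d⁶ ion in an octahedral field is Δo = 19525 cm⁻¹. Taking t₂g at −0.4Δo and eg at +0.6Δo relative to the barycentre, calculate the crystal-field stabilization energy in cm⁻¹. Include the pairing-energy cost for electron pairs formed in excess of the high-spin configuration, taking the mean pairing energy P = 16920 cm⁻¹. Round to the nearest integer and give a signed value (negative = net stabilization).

-13020

The d⁶ electrons fill as t₂g⁶ eg⁰.
Orbital CFSE = 6(-0.4) + 0(0.6) = -2.4Δo = -2.4 × 19525 = -46860 cm⁻¹.
Pairing penalty: 3 pairs vs 1 in the high-spin reference → 2 extra × P = 33840 cm⁻¹.
Net CFSE = -46860 + 33840 = -13020 cm⁻¹.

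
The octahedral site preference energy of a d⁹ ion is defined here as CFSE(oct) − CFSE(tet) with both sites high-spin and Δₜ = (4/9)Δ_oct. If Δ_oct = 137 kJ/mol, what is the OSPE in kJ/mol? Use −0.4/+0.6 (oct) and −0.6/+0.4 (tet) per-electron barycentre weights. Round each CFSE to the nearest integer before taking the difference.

-58

In an octahedral site d⁹ (HS) is t2g^6 e_g^3, giving CFSE(oct) = -0.6Δ_oct = -82 kJ/mol.
Tetrahedral: e^4 t2^5, CFSE = 4(−0.6) + 5(+0.4) = -0.4Δₜ = -0.4 × (4/9) × 137 = -24 kJ/mol.
Subtracting, OSPE = -82 − (-24) = -58 kJ/mol.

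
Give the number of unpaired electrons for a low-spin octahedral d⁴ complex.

Configuration: t2g^4 e_g^0, giving 2 unpaired electrons.

2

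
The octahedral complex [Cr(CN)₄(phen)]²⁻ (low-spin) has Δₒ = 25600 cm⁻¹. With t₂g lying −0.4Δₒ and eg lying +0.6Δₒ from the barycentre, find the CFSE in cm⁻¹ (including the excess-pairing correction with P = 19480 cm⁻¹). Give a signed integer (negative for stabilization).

Ligand charges: 4×(-1) from CN⁻ and 1×(+0) from phen sum to -4; with overall charge -2, Cr is +2.
Cr²⁺: group 6, so d-count = 6 − 2 = 4.
Configuration: t₂g⁴ eg⁰.
CFSE(orbital) = 4×(-0.4Δₒ) + 0×(0.6Δₒ) = -1.6Δₒ; with Δₒ = 25600 cm⁻¹ that is -40960 cm⁻¹.
High-spin d⁴ would be t₂g³ eg¹ with 0 pairs; low-spin has 1, so 1 excess pair costs +1P = +19480 cm⁻¹.
Overall CFSE = -40960 + 19480 = -21480 cm⁻¹.

-21480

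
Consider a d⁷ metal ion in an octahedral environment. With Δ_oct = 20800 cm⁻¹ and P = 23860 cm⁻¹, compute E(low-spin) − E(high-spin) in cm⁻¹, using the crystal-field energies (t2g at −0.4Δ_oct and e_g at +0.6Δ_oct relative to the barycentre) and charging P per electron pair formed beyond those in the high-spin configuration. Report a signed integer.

High-spin d⁷ fills as t2g^5 e_g^2 with CFSE 5(−0.4) + 2(+0.6) = -0.8Δ_oct = -16640 cm⁻¹.
Low-spin t2g^6 e_g^1 gives -1.8Δ_oct = -37440 cm⁻¹, but forming 1 extra pair costs 1P = 23860 cm⁻¹, so E(LS) = -37440 + 23860 = -13580 cm⁻¹.
Thus E(LS) − E(HS) = 3060 cm⁻¹.

3060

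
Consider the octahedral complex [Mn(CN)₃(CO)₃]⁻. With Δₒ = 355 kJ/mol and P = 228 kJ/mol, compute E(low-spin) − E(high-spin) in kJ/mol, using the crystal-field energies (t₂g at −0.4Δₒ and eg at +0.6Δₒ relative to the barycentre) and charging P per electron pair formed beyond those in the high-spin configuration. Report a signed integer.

Ligand charges: 3×(-1) from CN⁻ and 3×(+0) from CO sum to -3; with overall charge -1, Mn is +2.
Mn sits in group 7; removing 2 electrons leaves Mn²⁺ with 7 − 2 = 5 d electrons.
High-spin d⁵ fills as t₂g³ eg² with CFSE 3(−0.4) + 2(+0.6) = 0.0Δₒ = 0 kJ/mol.
Low-spin: t₂g⁵ eg⁰, orbital CFSE = -2.0Δₒ = -710 kJ/mol; plus 2 excess pairs × P = +456 kJ/mol; total -254 kJ/mol.
The difference is -254 − (0) = -254 kJ/mol, so low-spin lies lower.

-254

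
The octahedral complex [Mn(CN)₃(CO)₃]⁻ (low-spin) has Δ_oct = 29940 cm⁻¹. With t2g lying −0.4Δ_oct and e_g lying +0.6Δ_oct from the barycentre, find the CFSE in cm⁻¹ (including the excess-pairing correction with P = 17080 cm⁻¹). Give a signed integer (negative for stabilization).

-25720

Ligand charges: 3×(-1) from CN⁻ and 3×(+0) from CO sum to -3; with overall charge -1, Mn is +2.
Mn sits in group 7; removing 2 electrons leaves Mn²⁺ with 7 − 2 = 5 d electrons.
Electron filling gives t2g^5 e_g^0.
CFSE(orbital) = 5×(-0.4Δ_oct) + 0×(0.6Δ_oct) = -2.0Δ_oct; with Δ_oct = 29940 cm⁻¹ that is -59880 cm⁻¹.
High-spin d⁵ would be t2g^3 e_g^2 with 0 pairs; low-spin has 2, so 2 excess pairs cost +2P = +34160 cm⁻¹.
Net CFSE = -59880 + 34160 = -25720 cm⁻¹.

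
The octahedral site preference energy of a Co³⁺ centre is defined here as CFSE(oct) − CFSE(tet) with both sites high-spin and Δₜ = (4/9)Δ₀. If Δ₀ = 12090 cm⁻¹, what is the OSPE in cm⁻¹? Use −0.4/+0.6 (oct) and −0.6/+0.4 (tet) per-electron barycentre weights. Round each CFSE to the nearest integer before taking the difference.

Co sits in group 9; removing 3 electrons leaves Co³⁺ with 9 − 3 = 6 d electrons.
Octahedral (high-spin): t₂g⁴ eg², CFSE = 4(−0.4) + 2(+0.6) = -0.4Δ₀ = -0.4 × 12090 = -4836 cm⁻¹.
In a tetrahedral site the filling is e³ t₂³: CFSE(tet) = -0.6Δₜ = -0.6 × (4/9)(12090) = -3224 cm⁻¹.
OSPE = CFSE(oct) − CFSE(tet) = -4836 − (-3224) = -1612 cm⁻¹.

-1612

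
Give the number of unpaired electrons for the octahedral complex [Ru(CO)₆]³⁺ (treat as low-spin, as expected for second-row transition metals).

1

CO is neutral, so the +3 overall charge sits on Ru: oxidation state +3.
Ru sits in group 8; removing 3 electrons leaves Ru³⁺ with 8 − 3 = 5 d electrons.
Configuration: t₂g⁵ eg⁰, giving 1 unpaired electron.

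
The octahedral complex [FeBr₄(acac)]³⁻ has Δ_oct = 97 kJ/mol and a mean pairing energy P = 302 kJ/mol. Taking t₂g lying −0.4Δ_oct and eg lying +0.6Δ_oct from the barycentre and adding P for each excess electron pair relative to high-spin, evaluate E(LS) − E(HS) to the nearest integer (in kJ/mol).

410

Ligand charges: 4×(-1) from Br⁻ and 1×(-1) from acac⁻ sum to -5; with overall charge -3, Fe is +2.
Fe is in group 8, so Fe²⁺ is d⁶ (8 − 2 = 6).
In the high-spin limit (t₂g⁴ eg²) the orbital term is -0.4Δ_oct = -39 kJ/mol, with no excess pairing.
Low-spin t₂g⁶ eg⁰ gives -2.4Δ_oct = -233 kJ/mol, but forming 2 extra pairs costs 2P = 604 kJ/mol, so E(LS) = -233 + 604 = 371 kJ/mol.
Thus E(LS) − E(HS) = 410 kJ/mol.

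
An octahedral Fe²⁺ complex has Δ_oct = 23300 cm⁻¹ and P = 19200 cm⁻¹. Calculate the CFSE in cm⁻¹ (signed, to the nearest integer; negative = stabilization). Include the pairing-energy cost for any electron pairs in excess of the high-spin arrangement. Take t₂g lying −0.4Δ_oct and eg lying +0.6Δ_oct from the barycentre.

-17520

Fe sits in group 8; removing 2 electrons leaves Fe²⁺ with 8 − 2 = 6 d electrons.
Δ_oct > P, so pairing is preferred: the ground state is low-spin.
That gives t₂g⁶ eg⁰.
Orbital CFSE = -2.4Δ_oct = -2.4 × 23300 = -55920 cm⁻¹.
Excess pairs vs high-spin: 3 − 1 = 2; pairing cost = +38400 cm⁻¹.
Net CFSE = -55920 + 38400 = -17520 cm⁻¹.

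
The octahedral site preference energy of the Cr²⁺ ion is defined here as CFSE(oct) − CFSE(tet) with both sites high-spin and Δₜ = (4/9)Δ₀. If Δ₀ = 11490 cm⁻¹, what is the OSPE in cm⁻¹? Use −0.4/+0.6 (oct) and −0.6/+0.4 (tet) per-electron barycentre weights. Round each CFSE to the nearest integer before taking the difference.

-4851

Group 6 minus oxidation state +2 gives a d⁴ configuration for Cr²⁺.
Octahedral (high-spin): t2g^3 e_g^1, CFSE = 3(−0.4) + 1(+0.6) = -0.6Δ₀ = -0.6 × 11490 = -6894 cm⁻¹.
In a tetrahedral site the filling is e^2 t2^2: CFSE(tet) = -0.4Δₜ = -0.4 × (4/9)(11490) = -2043 cm⁻¹.
OSPE = -6894 − (-2043) = -4851 cm⁻¹.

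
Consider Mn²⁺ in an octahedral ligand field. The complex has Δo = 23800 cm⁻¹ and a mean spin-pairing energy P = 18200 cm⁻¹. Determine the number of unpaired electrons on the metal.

Mn²⁺: group 7, so d-count = 7 − 2 = 5.
Since Δo = 23800 cm⁻¹ > P = 18200 cm⁻¹, the complex adopts the low-spin configuration.
That gives t₂g⁵ eg⁰.
Unpaired electrons: 1.

1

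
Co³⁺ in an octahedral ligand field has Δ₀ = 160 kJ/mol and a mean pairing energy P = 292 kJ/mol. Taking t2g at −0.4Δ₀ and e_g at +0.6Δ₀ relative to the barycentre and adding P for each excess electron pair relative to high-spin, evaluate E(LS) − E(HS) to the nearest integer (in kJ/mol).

264

Co sits in group 9; removing 3 electrons leaves Co³⁺ with 9 − 3 = 6 d electrons.
High-spin: t2g^4 e_g^2, CFSE = -0.4Δ₀ = -64 kJ/mol.
For low-spin the configuration is t2g^6 e_g^0: orbital energy -2.4 × 160 = -384 kJ/mol, and 2 additional pairs relative to high-spin add 584 kJ/mol, giving 200 kJ/mol.
The difference is 200 − (-64) = 264 kJ/mol, so high-spin lies lower.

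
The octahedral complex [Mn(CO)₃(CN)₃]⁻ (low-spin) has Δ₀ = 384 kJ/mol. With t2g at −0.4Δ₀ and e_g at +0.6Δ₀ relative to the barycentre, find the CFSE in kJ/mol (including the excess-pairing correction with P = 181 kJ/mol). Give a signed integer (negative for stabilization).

-406

Ligand charges: 3×(+0) from CO and 3×(-1) from CN⁻ sum to -3; with overall charge -1, Mn is +2.
Group 7 minus oxidation state +2 gives a d⁵ configuration for Mn²⁺.
The d⁵ electrons fill as t2g^5 e_g^0.
The orbital stabilization is -2.0Δ₀ = -2.0 × 384 = -768 kJ/mol.
Relative to high-spin t2g^3 e_g^2 (0 paired), the low-spin configuration has 2 additional pairs, contributing +2 × 181 = +362 kJ/mol.
Net CFSE = -768 + 362 = -406 kJ/mol.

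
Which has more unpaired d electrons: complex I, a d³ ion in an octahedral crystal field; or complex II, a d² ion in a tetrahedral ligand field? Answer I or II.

I: t₂g³ eg⁰ → 3 unpaired.
II: With tetrahedral geometry the complex is necessarily high-spin; e² t₂⁰ → 2 unpaired.
So I has more unpaired electrons.

I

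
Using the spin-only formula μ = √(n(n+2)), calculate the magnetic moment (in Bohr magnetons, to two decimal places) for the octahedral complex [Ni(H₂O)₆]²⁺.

H₂O is neutral, so the +2 overall charge sits on Ni: oxidation state +2.
Ni is in group 10, so Ni²⁺ is d⁸ (10 − 2 = 8).
For octahedral d⁸ the high- and low-spin configurations coincide.
Configuration: t₂g⁶ eg² → 2 unpaired electrons.
μ(spin-only) = √[2(2+2)] = √8 ≈ 2.83 Bohr magnetons.

2.83 Bohr magnetons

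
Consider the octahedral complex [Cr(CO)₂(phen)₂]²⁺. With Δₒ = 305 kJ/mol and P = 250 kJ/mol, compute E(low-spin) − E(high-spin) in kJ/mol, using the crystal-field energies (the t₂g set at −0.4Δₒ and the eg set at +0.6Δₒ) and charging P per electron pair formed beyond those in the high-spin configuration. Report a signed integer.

-55

Ligand charges: 2×(+0) from CO and 2×(+0) from phen sum to +0; with overall charge +2, Cr is +2.
Cr²⁺: group 6, so d-count = 6 − 2 = 4.
In the high-spin limit (t₂g³ eg¹) the orbital term is -0.6Δₒ = -183 kJ/mol, with no excess pairing.
Low-spin: t₂g⁴ eg⁰, orbital CFSE = -1.6Δₒ = -488 kJ/mol; plus 1 excess pair × P = +250 kJ/mol; total -238 kJ/mol.
The difference is -238 − (-183) = -55 kJ/mol, so low-spin lies lower.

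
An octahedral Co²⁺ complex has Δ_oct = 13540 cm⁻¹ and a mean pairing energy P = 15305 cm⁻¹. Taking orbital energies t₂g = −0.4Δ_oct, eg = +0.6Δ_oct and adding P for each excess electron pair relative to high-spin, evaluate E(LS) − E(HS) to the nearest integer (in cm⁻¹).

Co is in group 9, so Co²⁺ is d⁷ (9 − 2 = 7).
High-spin d⁷ fills as t₂g⁵ eg² with CFSE 5(−0.4) + 2(+0.6) = -0.8Δ_oct = -10832 cm⁻¹.
Low-spin: t₂g⁶ eg¹, orbital CFSE = -1.8Δ_oct = -24372 cm⁻¹; plus 1 excess pair × P = +15305 cm⁻¹; total -9067 cm⁻¹.
Thus E(LS) − E(HS) = 1765 cm⁻¹.

1765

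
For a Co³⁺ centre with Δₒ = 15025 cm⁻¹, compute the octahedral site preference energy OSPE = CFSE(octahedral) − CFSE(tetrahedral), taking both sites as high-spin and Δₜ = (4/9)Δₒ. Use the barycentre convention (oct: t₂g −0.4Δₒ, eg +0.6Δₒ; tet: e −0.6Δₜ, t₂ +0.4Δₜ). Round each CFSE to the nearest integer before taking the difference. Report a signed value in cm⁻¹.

-2003

Co³⁺: group 9, so d-count = 9 − 3 = 6.
In an octahedral site d⁶ (HS) is t2g^4 e_g^2, giving CFSE(oct) = -0.4Δₒ = -6010 cm⁻¹.
In a tetrahedral site the filling is e^3 t2^3: CFSE(tet) = -0.6Δₜ = -0.6 × (4/9)(15025) = -4007 cm⁻¹.
OSPE = CFSE(oct) − CFSE(tet) = -6010 − (-4007) = -2003 cm⁻¹.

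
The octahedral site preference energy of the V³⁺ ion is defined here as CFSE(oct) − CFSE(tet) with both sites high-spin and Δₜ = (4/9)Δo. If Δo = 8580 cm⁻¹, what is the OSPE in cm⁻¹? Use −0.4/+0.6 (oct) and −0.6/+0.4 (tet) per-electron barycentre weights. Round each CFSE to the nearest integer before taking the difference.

-2288

V is in group 5, so V³⁺ is d² (5 − 3 = 2).
Octahedral high-spin t2g^2 e_g^0: CFSE = -0.8 × 8580 = -6864 cm⁻¹.
Tetrahedral: e^2 t2^0, CFSE = 2(−0.6) + 0(+0.4) = -1.2Δₜ = -1.2 × (4/9) × 8580 = -4576 cm⁻¹.
OSPE = CFSE(oct) − CFSE(tet) = -6864 − (-4576) = -2288 cm⁻¹.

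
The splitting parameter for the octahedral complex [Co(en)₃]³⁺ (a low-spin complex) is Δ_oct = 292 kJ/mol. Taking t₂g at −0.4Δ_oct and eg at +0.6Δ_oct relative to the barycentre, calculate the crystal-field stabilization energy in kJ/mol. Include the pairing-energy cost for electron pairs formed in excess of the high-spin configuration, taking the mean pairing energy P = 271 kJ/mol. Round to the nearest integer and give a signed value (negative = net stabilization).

-159

en is neutral, so the +3 overall charge sits on Co: oxidation state +3.
Co sits in group 9; removing 3 electrons leaves Co³⁺ with 9 − 3 = 6 d electrons.
The d⁶ electrons fill as t₂g⁶ eg⁰.
CFSE(orbital) = 6×(-0.4Δ_oct) + 0×(0.6Δ_oct) = -2.4Δ_oct; with Δ_oct = 292 kJ/mol that is -701 kJ/mol.
High-spin d⁶ would be t₂g⁴ eg² with 1 pair; low-spin has 3, so 2 excess pairs cost +2P = +542 kJ/mol.
Net CFSE = -701 + 542 = -159 kJ/mol.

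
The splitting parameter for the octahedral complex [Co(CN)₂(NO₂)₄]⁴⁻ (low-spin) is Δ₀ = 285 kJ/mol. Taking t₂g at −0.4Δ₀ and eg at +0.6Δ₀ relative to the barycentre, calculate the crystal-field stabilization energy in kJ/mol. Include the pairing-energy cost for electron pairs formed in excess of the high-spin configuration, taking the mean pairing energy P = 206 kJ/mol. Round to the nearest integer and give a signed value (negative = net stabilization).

-307

Ligand charges: 2×(-1) from CN⁻ and 4×(-1) from NO₂⁻ sum to -6; with overall charge -4, Co is +2.
Co sits in group 9; removing 2 electrons leaves Co²⁺ with 9 − 2 = 7 d electrons.
The d⁷ electrons fill as t₂g⁶ eg¹.
CFSE(orbital) = 6×(-0.4Δ₀) + 1×(0.6Δ₀) = -1.8Δ₀; with Δ₀ = 285 kJ/mol that is -513 kJ/mol.
High-spin d⁷ would be t₂g⁵ eg² with 2 pairs; low-spin has 3, so 1 excess pair costs +1P = +206 kJ/mol.
Net CFSE = -513 + 206 = -307 kJ/mol.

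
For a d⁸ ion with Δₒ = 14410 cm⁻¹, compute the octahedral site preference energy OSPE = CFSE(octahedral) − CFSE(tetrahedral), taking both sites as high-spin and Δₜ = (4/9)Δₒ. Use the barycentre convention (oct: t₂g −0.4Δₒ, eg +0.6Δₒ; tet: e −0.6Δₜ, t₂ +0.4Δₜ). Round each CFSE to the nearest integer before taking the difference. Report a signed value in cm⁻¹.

Octahedral (high-spin): t₂g⁶ eg², CFSE = 6(−0.4) + 2(+0.6) = -1.2Δₒ = -1.2 × 14410 = -17292 cm⁻¹.
Tetrahedral: e⁴ t₂⁴, CFSE = 4(−0.6) + 4(+0.4) = -0.8Δₜ = -0.8 × (4/9) × 14410 = -5124 cm⁻¹.
OSPE = CFSE(oct) − CFSE(tet) = -17292 − (-5124) = -12168 cm⁻¹.

-12168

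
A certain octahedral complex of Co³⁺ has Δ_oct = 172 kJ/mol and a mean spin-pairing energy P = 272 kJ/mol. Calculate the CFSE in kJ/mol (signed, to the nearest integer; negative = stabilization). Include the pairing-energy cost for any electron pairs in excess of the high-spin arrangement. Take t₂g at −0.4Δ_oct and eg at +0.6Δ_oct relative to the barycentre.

-69

Co is in group 9, so Co³⁺ is d⁶ (9 − 3 = 6).
Since Δ_oct = 172 kJ/mol < P = 272 kJ/mol, the complex adopts the high-spin configuration.
Configuration: t₂g⁴ eg².
Orbital CFSE = -0.4Δ_oct = -0.4 × 172 = -69 kJ/mol.
High-spin has no excess pairs, so no pairing correction applies.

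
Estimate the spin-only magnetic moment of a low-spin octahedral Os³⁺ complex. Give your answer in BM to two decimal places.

1.73 BM

Os is in group 8, so Os³⁺ is d⁵ (8 − 3 = 5).
Configuration: t₂g⁵ eg⁰ → 1 unpaired electron.
μ(spin-only) = √[1(1+2)] = √3 ≈ 1.73 BM.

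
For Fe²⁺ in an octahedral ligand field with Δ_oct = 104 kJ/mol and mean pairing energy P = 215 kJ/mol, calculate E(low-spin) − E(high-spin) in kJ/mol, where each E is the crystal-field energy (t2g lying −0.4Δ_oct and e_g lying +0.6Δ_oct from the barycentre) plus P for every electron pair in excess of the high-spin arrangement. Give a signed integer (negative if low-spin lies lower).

Group 8 minus oxidation state +2 gives a d⁶ configuration for Fe²⁺.
In the high-spin limit (t2g^4 e_g^2) the orbital term is -0.4Δ_oct = -42 kJ/mol, with no excess pairing.
Low-spin t2g^6 e_g^0 gives -2.4Δ_oct = -250 kJ/mol, but forming 2 extra pairs costs 2P = 430 kJ/mol, so E(LS) = -250 + 430 = 180 kJ/mol.
The difference is 180 − (-42) = 222 kJ/mol, so high-spin lies lower.

222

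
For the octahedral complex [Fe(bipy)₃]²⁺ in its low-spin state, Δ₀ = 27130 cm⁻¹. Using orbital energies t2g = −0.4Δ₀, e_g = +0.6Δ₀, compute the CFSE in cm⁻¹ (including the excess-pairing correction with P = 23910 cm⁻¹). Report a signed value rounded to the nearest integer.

bipy is neutral, so the +2 overall charge sits on Fe: oxidation state +2.
Fe sits in group 8; removing 2 electrons leaves Fe²⁺ with 8 − 2 = 6 d electrons.
Electron filling gives t2g^6 e_g^0.
Orbital CFSE = 6(-0.4) + 0(0.6) = -2.4Δ₀ = -2.4 × 27130 = -65112 cm⁻¹.
Relative to high-spin t2g^4 e_g^2 (1 paired), the low-spin configuration has 2 additional pairs, contributing +2 × 23910 = +47820 cm⁻¹.
Net CFSE = -65112 + 47820 = -17292 cm⁻¹.

-17292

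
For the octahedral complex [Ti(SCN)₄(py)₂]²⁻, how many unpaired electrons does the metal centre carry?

Ligand charges: 4×(-1) from SCN⁻ and 2×(+0) from py sum to -4; with overall charge -2, Ti is +2.
Ti²⁺: group 4, so d-count = 4 − 2 = 2.
Configuration: t2g^2 e_g^0, giving 2 unpaired electrons.

2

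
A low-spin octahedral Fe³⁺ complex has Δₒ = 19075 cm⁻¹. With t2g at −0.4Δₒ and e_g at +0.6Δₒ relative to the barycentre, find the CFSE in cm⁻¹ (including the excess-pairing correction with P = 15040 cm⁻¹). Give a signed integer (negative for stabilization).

Fe³⁺: group 8, so d-count = 8 − 3 = 5.
Configuration: t2g^5 e_g^0.
CFSE(orbital) = 5×(-0.4Δₒ) + 0×(0.6Δₒ) = -2.0Δₒ; with Δₒ = 19075 cm⁻¹ that is -38150 cm⁻¹.
Pairing penalty: 2 pairs vs 0 in the high-spin reference → 2 extra × P = 30080 cm⁻¹.
Overall CFSE = -38150 + 30080 = -8070 cm⁻¹.

-8070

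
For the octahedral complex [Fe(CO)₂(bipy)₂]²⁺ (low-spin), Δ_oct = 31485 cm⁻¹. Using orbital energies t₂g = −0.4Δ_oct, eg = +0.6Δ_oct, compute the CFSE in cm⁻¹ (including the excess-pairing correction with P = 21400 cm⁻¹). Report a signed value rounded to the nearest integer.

-32764

Ligand charges: 2×(+0) from CO and 2×(+0) from bipy sum to +0; with overall charge +2, Fe is +2.
Fe²⁺: group 8, so d-count = 8 − 2 = 6.
Configuration: t₂g⁶ eg⁰.
Orbital CFSE = 6(-0.4) + 0(0.6) = -2.4Δ_oct = -2.4 × 31485 = -75564 cm⁻¹.
Pairing penalty: 3 pairs vs 1 in the high-spin reference → 2 extra × P = 42800 cm⁻¹.
Net CFSE = -75564 + 42800 = -32764 cm⁻¹.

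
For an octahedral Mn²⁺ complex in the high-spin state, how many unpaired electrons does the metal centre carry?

5

Mn²⁺: group 7, so d-count = 7 − 2 = 5.
Configuration: t2g^3 e_g^2, giving 5 unpaired electrons.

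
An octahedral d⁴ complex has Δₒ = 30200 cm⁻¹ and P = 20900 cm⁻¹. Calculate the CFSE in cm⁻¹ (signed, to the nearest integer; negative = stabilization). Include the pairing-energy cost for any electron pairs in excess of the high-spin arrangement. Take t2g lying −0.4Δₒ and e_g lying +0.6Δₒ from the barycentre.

-27420

Δₒ > P, so pairing is preferred: the ground state is low-spin.
Filling d⁴ accordingly: t2g^4 e_g^0.
Orbital CFSE = -1.6Δₒ = -1.6 × 30200 = -48320 cm⁻¹.
Excess pairs vs high-spin: 1 − 0 = 1; pairing cost = +20900 cm⁻¹.
Net CFSE = -48320 + 20900 = -27420 cm⁻¹.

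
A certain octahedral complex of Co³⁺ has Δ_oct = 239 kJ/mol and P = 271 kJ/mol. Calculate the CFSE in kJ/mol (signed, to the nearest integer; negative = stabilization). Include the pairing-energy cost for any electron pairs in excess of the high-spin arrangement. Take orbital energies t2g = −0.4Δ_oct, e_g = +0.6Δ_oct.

Co sits in group 9; removing 3 electrons leaves Co³⁺ with 9 − 3 = 6 d electrons.
With Δ_oct < P the complex is high-spin.
Configuration: t2g^4 e_g^2.
Orbital CFSE = -0.4Δ_oct = -0.4 × 239 = -96 kJ/mol.
High-spin has no excess pairs, so no pairing correction applies.

-96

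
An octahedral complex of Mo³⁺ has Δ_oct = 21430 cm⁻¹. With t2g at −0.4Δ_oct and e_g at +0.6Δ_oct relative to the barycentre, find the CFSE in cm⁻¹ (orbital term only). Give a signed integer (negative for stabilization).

-25716

Mo sits in group 6; removing 3 electrons leaves Mo³⁺ with 6 − 3 = 3 d electrons.
The d³ electrons fill as t2g^3 e_g^0.
The orbital stabilization is -1.2Δ_oct = -1.2 × 21430 = -25716 cm⁻¹.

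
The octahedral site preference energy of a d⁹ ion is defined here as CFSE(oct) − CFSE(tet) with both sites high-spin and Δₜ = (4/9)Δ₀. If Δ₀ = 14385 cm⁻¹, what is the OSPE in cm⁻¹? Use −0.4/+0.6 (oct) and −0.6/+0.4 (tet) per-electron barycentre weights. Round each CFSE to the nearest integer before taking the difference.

-6074

In an octahedral site d⁹ (HS) is t₂g⁶ eg³, giving CFSE(oct) = -0.6Δ₀ = -8631 cm⁻¹.
Tetrahedral e⁴ t₂⁵ gives -0.4Δₜ = -0.4 × (4/9) × 14385 = -2557 cm⁻¹.
Subtracting, OSPE = -8631 − (-2557) = -6074 cm⁻¹.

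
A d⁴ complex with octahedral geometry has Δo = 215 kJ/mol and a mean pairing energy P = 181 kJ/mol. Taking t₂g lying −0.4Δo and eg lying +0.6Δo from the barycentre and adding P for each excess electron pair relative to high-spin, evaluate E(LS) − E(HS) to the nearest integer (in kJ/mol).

In the high-spin limit (t₂g³ eg¹) the orbital term is -0.6Δo = -129 kJ/mol, with no excess pairing.
Low-spin: t₂g⁴ eg⁰, orbital CFSE = -1.6Δo = -344 kJ/mol; plus 1 excess pair × P = +181 kJ/mol; total -163 kJ/mol.
The difference is -163 − (-129) = -34 kJ/mol, so low-spin lies lower.

-34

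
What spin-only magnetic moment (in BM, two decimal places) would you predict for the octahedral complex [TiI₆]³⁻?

1.73 BM

Each I⁻ contributes -1; 6 × (-1) = -6. With overall charge -3, Ti is in the +3 oxidation state.
Group 4 minus oxidation state +3 gives a d¹ configuration for Ti³⁺.
Configuration: t₂g¹ eg⁰ → 1 unpaired electron.
μ(spin-only) = √[1(1+2)] = √3 ≈ 1.73 BM.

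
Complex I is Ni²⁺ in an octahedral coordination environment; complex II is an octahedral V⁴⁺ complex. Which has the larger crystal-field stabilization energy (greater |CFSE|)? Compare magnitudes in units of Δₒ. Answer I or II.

I: Ni is in group 10, so Ni²⁺ is d⁸ (10 − 2 = 8); For octahedral d⁸ the high- and low-spin configurations coincide; t2g^6 e_g^2, CFSE = -1.2Δₒ.
II: V sits in group 5; removing 4 electrons leaves V⁴⁺ with 5 − 4 = 1 d electrons; For octahedral d¹ the high- and low-spin configurations coincide; t₂g¹ eg⁰, CFSE = -0.4Δₒ.
So I has the larger |CFSE|.

I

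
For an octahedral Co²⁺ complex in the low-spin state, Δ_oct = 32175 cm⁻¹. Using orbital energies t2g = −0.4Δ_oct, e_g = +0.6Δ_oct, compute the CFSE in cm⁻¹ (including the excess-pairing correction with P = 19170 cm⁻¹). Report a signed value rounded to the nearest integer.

Co is in group 9, so Co²⁺ is d⁷ (9 − 2 = 7).
The d⁷ electrons fill as t2g^6 e_g^1.
The orbital stabilization is -1.8Δ_oct = -1.8 × 32175 = -57915 cm⁻¹.
Pairing penalty: 3 pairs vs 2 in the high-spin reference → 1 extra × P = 19170 cm⁻¹.
Combining: -57915 + 19170 = -38745 cm⁻¹.

-38745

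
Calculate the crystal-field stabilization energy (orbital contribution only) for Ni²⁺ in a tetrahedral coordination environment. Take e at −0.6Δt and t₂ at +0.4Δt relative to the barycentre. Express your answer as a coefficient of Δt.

-0.8 Δt

Ni sits in group 10; removing 2 electrons leaves Ni²⁺ with 10 − 2 = 8 d electrons.
Tetrahedral splitting is small, so the complex is high-spin.
Configuration: e⁴ t₂⁴.
CFSE = 4(-0.6Δt) + 4(0.4Δt) = -2.4Δt + 1.6Δt = -0.8Δt.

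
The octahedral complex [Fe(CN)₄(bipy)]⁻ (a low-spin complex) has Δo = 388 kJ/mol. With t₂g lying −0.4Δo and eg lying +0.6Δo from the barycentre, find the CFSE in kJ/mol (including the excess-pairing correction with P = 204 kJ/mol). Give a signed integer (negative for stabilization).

-368

Ligand charges: 4×(-1) from CN⁻ and 1×(+0) from bipy sum to -4; with overall charge -1, Fe is +3.
Fe³⁺: group 8, so d-count = 8 − 3 = 5.
Configuration: t₂g⁵ eg⁰.
The orbital stabilization is -2.0Δo = -2.0 × 388 = -776 kJ/mol.
Relative to high-spin t₂g³ eg² (0 paired), the low-spin configuration has 2 additional pairs, contributing +2 × 204 = +408 kJ/mol.
Combining: -776 + 408 = -368 kJ/mol.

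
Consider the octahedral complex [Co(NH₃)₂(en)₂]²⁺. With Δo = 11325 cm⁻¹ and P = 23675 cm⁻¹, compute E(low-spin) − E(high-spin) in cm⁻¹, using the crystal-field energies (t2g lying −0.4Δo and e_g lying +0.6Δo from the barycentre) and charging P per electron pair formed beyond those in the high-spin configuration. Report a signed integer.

12350

Ligand charges: 2×(+0) from NH₃ and 2×(+0) from en sum to +0; with overall charge +2, Co is +2.
Co is in group 9, so Co²⁺ is d⁷ (9 − 2 = 7).
High-spin: t2g^5 e_g^2, CFSE = -0.8Δo = -9060 cm⁻¹.
For low-spin the configuration is t2g^6 e_g^1: orbital energy -1.8 × 11325 = -20385 cm⁻¹, and 1 additional pair relative to high-spin adds 23675 cm⁻¹, giving 3290 cm⁻¹.
The difference is 3290 − (-9060) = 12350 cm⁻¹, so high-spin lies lower.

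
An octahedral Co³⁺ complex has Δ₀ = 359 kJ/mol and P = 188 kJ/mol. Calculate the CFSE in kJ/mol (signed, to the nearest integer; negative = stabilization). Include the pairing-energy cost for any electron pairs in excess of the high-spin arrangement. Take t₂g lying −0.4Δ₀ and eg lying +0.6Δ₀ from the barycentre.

Co sits in group 9; removing 3 electrons leaves Co³⁺ with 9 − 3 = 6 d electrons.
Here Δ₀ > P (359 > 188), so the low-spin state is favoured.
That gives t₂g⁶ eg⁰.
Orbital CFSE = -2.4Δ₀ = -2.4 × 359 = -862 kJ/mol.
Excess pairs vs high-spin: 3 − 1 = 2; pairing cost = +376 kJ/mol.
Net CFSE = -862 + 376 = -486 kJ/mol.

-486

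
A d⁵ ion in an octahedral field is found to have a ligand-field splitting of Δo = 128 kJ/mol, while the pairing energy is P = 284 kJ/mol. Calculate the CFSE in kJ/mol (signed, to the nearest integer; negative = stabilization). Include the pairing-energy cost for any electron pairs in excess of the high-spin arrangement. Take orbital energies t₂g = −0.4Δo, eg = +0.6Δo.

0

Since Δo = 128 kJ/mol < P = 284 kJ/mol, the complex adopts the high-spin configuration.
That gives t₂g³ eg².
Orbital CFSE = 0.0Δo = 0.0 × 128 = 0 kJ/mol.
High-spin has no excess pairs, so no pairing correction applies.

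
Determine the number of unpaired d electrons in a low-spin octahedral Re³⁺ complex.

Group 7 minus oxidation state +3 gives a d⁴ configuration for Re³⁺.
Configuration: t2g^4 e_g^0, giving 2 unpaired electrons.

2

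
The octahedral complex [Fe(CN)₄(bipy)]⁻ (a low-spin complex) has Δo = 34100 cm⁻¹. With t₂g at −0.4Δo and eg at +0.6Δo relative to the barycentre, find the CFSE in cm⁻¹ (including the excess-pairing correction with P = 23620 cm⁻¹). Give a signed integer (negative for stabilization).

-20960

Ligand charges: 4×(-1) from CN⁻ and 1×(+0) from bipy sum to -4; with overall charge -1, Fe is +3.
Group 8 minus oxidation state +3 gives a d⁵ configuration for Fe³⁺.
The d⁵ electrons fill as t₂g⁵ eg⁰.
Orbital CFSE = 5(-0.4) + 0(0.6) = -2.0Δo = -2.0 × 34100 = -68200 cm⁻¹.
High-spin d⁵ would be t₂g³ eg² with 0 pairs; low-spin has 2, so 2 excess pairs cost +2P = +47240 cm⁻¹.
Overall CFSE = -68200 + 47240 = -20960 cm⁻¹.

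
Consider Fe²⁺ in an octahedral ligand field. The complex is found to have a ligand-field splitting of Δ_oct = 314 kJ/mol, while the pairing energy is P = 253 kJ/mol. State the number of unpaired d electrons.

0

Fe sits in group 8; removing 2 electrons leaves Fe²⁺ with 8 − 2 = 6 d electrons.
Δ_oct > P, so pairing is preferred: the ground state is low-spin.
Filling d⁶ accordingly: t₂g⁶ eg⁰.
Unpaired electrons: 0.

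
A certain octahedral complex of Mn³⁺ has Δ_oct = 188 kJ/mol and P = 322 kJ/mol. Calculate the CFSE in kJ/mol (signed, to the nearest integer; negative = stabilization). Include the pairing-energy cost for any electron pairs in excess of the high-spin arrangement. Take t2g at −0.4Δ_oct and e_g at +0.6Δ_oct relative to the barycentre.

-113

Mn is in group 7, so Mn³⁺ is d⁴ (7 − 3 = 4).
Since Δ_oct = 188 kJ/mol < P = 322 kJ/mol, the complex adopts the high-spin configuration.
Filling d⁴ accordingly: t2g^3 e_g^1.
Orbital CFSE = -0.6Δ_oct = -0.6 × 188 = -113 kJ/mol.
High-spin has no excess pairs, so no pairing correction applies.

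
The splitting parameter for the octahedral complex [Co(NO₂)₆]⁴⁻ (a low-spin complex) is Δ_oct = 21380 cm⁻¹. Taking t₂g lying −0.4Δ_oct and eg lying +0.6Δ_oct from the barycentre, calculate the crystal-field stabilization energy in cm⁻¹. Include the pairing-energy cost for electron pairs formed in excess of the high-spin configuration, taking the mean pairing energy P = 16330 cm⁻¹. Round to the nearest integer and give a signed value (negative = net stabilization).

Each NO₂⁻ contributes -1; 6 × (-1) = -6. With overall charge -4, Co is in the +2 oxidation state.
Co is in group 9, so Co²⁺ is d⁷ (9 − 2 = 7).
The d⁷ electrons fill as t₂g⁶ eg¹.
CFSE(orbital) = 6×(-0.4Δ_oct) + 1×(0.6Δ_oct) = -1.8Δ_oct; with Δ_oct = 21380 cm⁻¹ that is -38484 cm⁻¹.
Pairing penalty: 3 pairs vs 2 in the high-spin reference → 1 extra × P = 16330 cm⁻¹.
Overall CFSE = -38484 + 16330 = -22154 cm⁻¹.

-22154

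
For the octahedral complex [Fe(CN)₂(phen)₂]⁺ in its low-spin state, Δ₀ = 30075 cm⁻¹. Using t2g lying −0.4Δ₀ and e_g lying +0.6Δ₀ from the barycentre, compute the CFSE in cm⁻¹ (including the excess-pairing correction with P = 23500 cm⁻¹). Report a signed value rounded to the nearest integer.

-13150

Ligand charges: 2×(-1) from CN⁻ and 2×(+0) from phen sum to -2; with overall charge +1, Fe is +3.
Fe is in group 8, so Fe³⁺ is d⁵ (8 − 3 = 5).
Configuration: t2g^5 e_g^0.
Orbital CFSE = 5(-0.4) + 0(0.6) = -2.0Δ₀ = -2.0 × 30075 = -60150 cm⁻¹.
High-spin d⁵ would be t2g^3 e_g^2 with 0 pairs; low-spin has 2, so 2 excess pairs cost +2P = +47000 cm⁻¹.
Net CFSE = -60150 + 47000 = -13150 cm⁻¹.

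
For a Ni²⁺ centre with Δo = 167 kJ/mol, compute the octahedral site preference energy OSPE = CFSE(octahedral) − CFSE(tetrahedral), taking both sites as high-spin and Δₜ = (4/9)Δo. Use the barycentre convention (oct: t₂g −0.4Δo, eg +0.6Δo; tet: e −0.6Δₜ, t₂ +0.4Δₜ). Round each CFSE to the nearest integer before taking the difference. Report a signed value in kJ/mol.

Group 10 minus oxidation state +2 gives a d⁸ configuration for Ni²⁺.
Octahedral (high-spin): t₂g⁶ eg², CFSE = 6(−0.4) + 2(+0.6) = -1.2Δo = -1.2 × 167 = -200 kJ/mol.
Tetrahedral: e⁴ t₂⁴, CFSE = 4(−0.6) + 4(+0.4) = -0.8Δₜ = -0.8 × (4/9) × 167 = -59 kJ/mol.
OSPE = CFSE(oct) − CFSE(tet) = -200 − (-59) = -141 kJ/mol.

-141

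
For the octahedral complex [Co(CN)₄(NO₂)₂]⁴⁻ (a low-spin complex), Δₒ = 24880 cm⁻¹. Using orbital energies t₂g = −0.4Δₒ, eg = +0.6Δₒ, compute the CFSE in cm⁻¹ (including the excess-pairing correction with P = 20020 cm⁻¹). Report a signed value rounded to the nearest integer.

Ligand charges: 4×(-1) from CN⁻ and 2×(-1) from NO₂⁻ sum to -6; with overall charge -4, Co is +2.
Co sits in group 9; removing 2 electrons leaves Co²⁺ with 9 − 2 = 7 d electrons.
Configuration: t₂g⁶ eg¹.
Orbital CFSE = 6(-0.4) + 1(0.6) = -1.8Δₒ = -1.8 × 24880 = -44784 cm⁻¹.
High-spin d⁷ would be t₂g⁵ eg² with 2 pairs; low-spin has 3, so 1 excess pair costs +1P = +20020 cm⁻¹.
Combining: -44784 + 20020 = -24764 cm⁻¹.

-24764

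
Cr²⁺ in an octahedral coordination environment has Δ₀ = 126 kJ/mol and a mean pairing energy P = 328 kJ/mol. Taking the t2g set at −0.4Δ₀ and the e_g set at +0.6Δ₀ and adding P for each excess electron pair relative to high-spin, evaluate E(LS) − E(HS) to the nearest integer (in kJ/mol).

Group 6 minus oxidation state +2 gives a d⁴ configuration for Cr²⁺.
In the high-spin limit (t2g^3 e_g^1) the orbital term is -0.6Δ₀ = -76 kJ/mol, with no excess pairing.
Low-spin: t2g^4 e_g^0, orbital CFSE = -1.6Δ₀ = -202 kJ/mol; plus 1 excess pair × P = +328 kJ/mol; total 126 kJ/mol.
Thus E(LS) − E(HS) = 202 kJ/mol.

202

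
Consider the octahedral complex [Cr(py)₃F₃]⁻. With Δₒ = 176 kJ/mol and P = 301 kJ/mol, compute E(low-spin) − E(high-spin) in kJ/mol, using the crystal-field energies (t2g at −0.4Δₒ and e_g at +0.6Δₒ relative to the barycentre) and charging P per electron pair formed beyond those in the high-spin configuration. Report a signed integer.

125

Ligand charges: 3×(+0) from py and 3×(-1) from F⁻ sum to -3; with overall charge -1, Cr is +2.
Group 6 minus oxidation state +2 gives a d⁴ configuration for Cr²⁺.
High-spin: t2g^3 e_g^1, CFSE = -0.6Δₒ = -106 kJ/mol.
Low-spin: t2g^4 e_g^0, orbital CFSE = -1.6Δₒ = -282 kJ/mol; plus 1 excess pair × P = +301 kJ/mol; total 19 kJ/mol.
The difference is 19 − (-106) = 125 kJ/mol, so high-spin lies lower.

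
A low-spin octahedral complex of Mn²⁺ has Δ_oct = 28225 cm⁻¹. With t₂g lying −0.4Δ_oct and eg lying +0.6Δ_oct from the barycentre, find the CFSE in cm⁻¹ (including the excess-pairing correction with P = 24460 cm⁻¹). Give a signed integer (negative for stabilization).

-7530

Mn sits in group 7; removing 2 electrons leaves Mn²⁺ with 7 − 2 = 5 d electrons.
Configuration: t₂g⁵ eg⁰.
Orbital CFSE = 5(-0.4) + 0(0.6) = -2.0Δ_oct = -2.0 × 28225 = -56450 cm⁻¹.
High-spin d⁵ would be t₂g³ eg² with 0 pairs; low-spin has 2, so 2 excess pairs cost +2P = +48920 cm⁻¹.
Net CFSE = -56450 + 48920 = -7530 cm⁻¹.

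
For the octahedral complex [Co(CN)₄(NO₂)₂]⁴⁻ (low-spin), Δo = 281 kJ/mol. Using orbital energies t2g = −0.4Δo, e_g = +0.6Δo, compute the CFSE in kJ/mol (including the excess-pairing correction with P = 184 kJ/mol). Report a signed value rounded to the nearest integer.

Ligand charges: 4×(-1) from CN⁻ and 2×(-1) from NO₂⁻ sum to -6; with overall charge -4, Co is +2.
Group 9 minus oxidation state +2 gives a d⁷ configuration for Co²⁺.
Configuration: t2g^6 e_g^1.
Orbital CFSE = 6(-0.4) + 1(0.6) = -1.8Δo = -1.8 × 281 = -506 kJ/mol.
High-spin d⁷ would be t2g^5 e_g^2 with 2 pairs; low-spin has 3, so 1 excess pair costs +1P = +184 kJ/mol.
Net CFSE = -506 + 184 = -322 kJ/mol.

-322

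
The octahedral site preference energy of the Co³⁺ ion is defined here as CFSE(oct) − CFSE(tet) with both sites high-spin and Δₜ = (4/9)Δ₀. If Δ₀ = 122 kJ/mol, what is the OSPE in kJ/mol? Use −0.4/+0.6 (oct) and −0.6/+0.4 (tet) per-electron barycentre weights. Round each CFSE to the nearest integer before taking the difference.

Co sits in group 9; removing 3 electrons leaves Co³⁺ with 9 − 3 = 6 d electrons.
In an octahedral site d⁶ (HS) is t2g^4 e_g^2, giving CFSE(oct) = -0.4Δ₀ = -49 kJ/mol.
Tetrahedral e^3 t2^3 gives -0.6Δₜ = -0.6 × (4/9) × 122 = -33 kJ/mol.
OSPE = -49 − (-33) = -16 kJ/mol.

-16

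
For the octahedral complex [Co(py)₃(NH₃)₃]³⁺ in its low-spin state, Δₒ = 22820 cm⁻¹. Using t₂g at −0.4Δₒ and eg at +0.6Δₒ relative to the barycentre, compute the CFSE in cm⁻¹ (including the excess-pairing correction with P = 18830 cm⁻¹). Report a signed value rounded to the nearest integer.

Ligand charges: 3×(+0) from py and 3×(+0) from NH₃ sum to +0; with overall charge +3, Co is +3.
Co sits in group 9; removing 3 electrons leaves Co³⁺ with 9 − 3 = 6 d electrons.
Configuration: t₂g⁶ eg⁰.
Orbital CFSE = 6(-0.4) + 0(0.6) = -2.4Δₒ = -2.4 × 22820 = -54768 cm⁻¹.
Relative to high-spin t₂g⁴ eg² (1 paired), the low-spin configuration has 2 additional pairs, contributing +2 × 18830 = +37660 cm⁻¹.
Combining: -54768 + 37660 = -17108 cm⁻¹.

-17108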